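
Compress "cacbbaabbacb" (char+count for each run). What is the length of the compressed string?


Input: cacbbaabbacb
Runs:
  'c' x 1 => "c1"
  'a' x 1 => "a1"
  'c' x 1 => "c1"
  'b' x 2 => "b2"
  'a' x 2 => "a2"
  'b' x 2 => "b2"
  'a' x 1 => "a1"
  'c' x 1 => "c1"
  'b' x 1 => "b1"
Compressed: "c1a1c1b2a2b2a1c1b1"
Compressed length: 18

18


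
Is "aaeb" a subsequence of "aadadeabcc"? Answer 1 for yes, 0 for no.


Check if "aaeb" is a subsequence of "aadadeabcc"
Greedy scan:
  Position 0 ('a'): matches sub[0] = 'a'
  Position 1 ('a'): matches sub[1] = 'a'
  Position 2 ('d'): no match needed
  Position 3 ('a'): no match needed
  Position 4 ('d'): no match needed
  Position 5 ('e'): matches sub[2] = 'e'
  Position 6 ('a'): no match needed
  Position 7 ('b'): matches sub[3] = 'b'
  Position 8 ('c'): no match needed
  Position 9 ('c'): no match needed
All 4 characters matched => is a subsequence

1


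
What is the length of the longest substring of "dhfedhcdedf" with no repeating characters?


Input: "dhfedhcdedf"
Sliding window (track last position of each char):
  Position 0 ('d'): window [0,0] length 1 -- new best
  Position 1 ('h'): window [0,1] length 2 -- new best
  Position 2 ('f'): window [0,2] length 3 -- new best
  Position 3 ('e'): window [0,3] length 4 -- new best
  Position 4 ('d'): repeat (last at 0), move window start to 1
  Position 4 ('d'): window [1,4] length 4
  Position 5 ('h'): repeat (last at 1), move window start to 2
  Position 5 ('h'): window [2,5] length 4
  Position 6 ('c'): window [2,6] length 5 -- new best
  Position 7 ('d'): repeat (last at 4), move window start to 5
  Position 7 ('d'): window [5,7] length 3
  Position 8 ('e'): window [5,8] length 4
  Position 9 ('d'): repeat (last at 7), move window start to 8
  Position 9 ('d'): window [8,9] length 2
  Position 10 ('f'): window [8,10] length 3
Longest substring with no repeats: "fedhc" with length 5

5


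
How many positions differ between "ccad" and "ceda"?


Comparing "ccad" and "ceda" position by position:
  Position 0: 'c' vs 'c' => same
  Position 1: 'c' vs 'e' => DIFFER
  Position 2: 'a' vs 'd' => DIFFER
  Position 3: 'd' vs 'a' => DIFFER
Positions that differ: 3

3


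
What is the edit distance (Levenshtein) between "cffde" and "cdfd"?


Computing edit distance: "cffde" -> "cdfd"
DP table:
           c    d    f    d
      0    1    2    3    4
  c   1    0    1    2    3
  f   2    1    1    1    2
  f   3    2    2    1    2
  d   4    3    2    2    1
  e   5    4    3    3    2
Edit distance = dp[5][4] = 2

2


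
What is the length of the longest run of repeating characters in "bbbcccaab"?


Input: "bbbcccaab"
Scanning for longest run:
  Position 1 ('b'): continues run of 'b', length=2
  Position 2 ('b'): continues run of 'b', length=3
  Position 3 ('c'): new char, reset run to 1
  Position 4 ('c'): continues run of 'c', length=2
  Position 5 ('c'): continues run of 'c', length=3
  Position 6 ('a'): new char, reset run to 1
  Position 7 ('a'): continues run of 'a', length=2
  Position 8 ('b'): new char, reset run to 1
Longest run: 'b' with length 3

3


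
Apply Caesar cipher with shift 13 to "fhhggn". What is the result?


Caesar cipher: shift "fhhggn" by 13
  'f' (pos 5) + 13 = pos 18 = 's'
  'h' (pos 7) + 13 = pos 20 = 'u'
  'h' (pos 7) + 13 = pos 20 = 'u'
  'g' (pos 6) + 13 = pos 19 = 't'
  'g' (pos 6) + 13 = pos 19 = 't'
  'n' (pos 13) + 13 = pos 0 = 'a'
Result: suutta

suutta


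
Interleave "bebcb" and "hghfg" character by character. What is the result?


Interleaving "bebcb" and "hghfg":
  Position 0: 'b' from first, 'h' from second => "bh"
  Position 1: 'e' from first, 'g' from second => "eg"
  Position 2: 'b' from first, 'h' from second => "bh"
  Position 3: 'c' from first, 'f' from second => "cf"
  Position 4: 'b' from first, 'g' from second => "bg"
Result: bhegbhcfbg

bhegbhcfbg


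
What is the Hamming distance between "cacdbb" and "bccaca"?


Comparing "cacdbb" and "bccaca" position by position:
  Position 0: 'c' vs 'b' => differ
  Position 1: 'a' vs 'c' => differ
  Position 2: 'c' vs 'c' => same
  Position 3: 'd' vs 'a' => differ
  Position 4: 'b' vs 'c' => differ
  Position 5: 'b' vs 'a' => differ
Total differences (Hamming distance): 5

5


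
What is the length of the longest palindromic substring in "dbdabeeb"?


Input: "dbdabeeb"
Checking substrings for palindromes:
  [4:8] "beeb" (len 4) => palindrome
  [0:3] "dbd" (len 3) => palindrome
  [5:7] "ee" (len 2) => palindrome
Longest palindromic substring: "beeb" with length 4

4


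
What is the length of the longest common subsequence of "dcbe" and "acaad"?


LCS of "dcbe" and "acaad"
DP table:
           a    c    a    a    d
      0    0    0    0    0    0
  d   0    0    0    0    0    1
  c   0    0    1    1    1    1
  b   0    0    1    1    1    1
  e   0    0    1    1    1    1
LCS length = dp[4][5] = 1

1


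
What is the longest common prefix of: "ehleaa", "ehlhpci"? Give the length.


Words: ehleaa, ehlhpci
  Position 0: all 'e' => match
  Position 1: all 'h' => match
  Position 2: all 'l' => match
  Position 3: ('e', 'h') => mismatch, stop
LCP = "ehl" (length 3)

3


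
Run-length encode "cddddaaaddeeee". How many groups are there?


Input: cddddaaaddeeee
Scanning for consecutive runs:
  Group 1: 'c' x 1 (positions 0-0)
  Group 2: 'd' x 4 (positions 1-4)
  Group 3: 'a' x 3 (positions 5-7)
  Group 4: 'd' x 2 (positions 8-9)
  Group 5: 'e' x 4 (positions 10-13)
Total groups: 5

5


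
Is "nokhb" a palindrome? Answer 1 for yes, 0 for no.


Input: nokhb
Reversed: bhkon
  Compare pos 0 ('n') with pos 4 ('b'): MISMATCH
  Compare pos 1 ('o') with pos 3 ('h'): MISMATCH
Result: not a palindrome

0


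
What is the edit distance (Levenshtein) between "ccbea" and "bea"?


Computing edit distance: "ccbea" -> "bea"
DP table:
           b    e    a
      0    1    2    3
  c   1    1    2    3
  c   2    2    2    3
  b   3    2    3    3
  e   4    3    2    3
  a   5    4    3    2
Edit distance = dp[5][3] = 2

2


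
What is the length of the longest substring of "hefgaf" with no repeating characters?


Input: "hefgaf"
Sliding window (track last position of each char):
  Position 0 ('h'): window [0,0] length 1 -- new best
  Position 1 ('e'): window [0,1] length 2 -- new best
  Position 2 ('f'): window [0,2] length 3 -- new best
  Position 3 ('g'): window [0,3] length 4 -- new best
  Position 4 ('a'): window [0,4] length 5 -- new best
  Position 5 ('f'): repeat (last at 2), move window start to 3
  Position 5 ('f'): window [3,5] length 3
Longest substring with no repeats: "hefga" with length 5

5


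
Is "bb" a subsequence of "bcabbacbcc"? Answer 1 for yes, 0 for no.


Check if "bb" is a subsequence of "bcabbacbcc"
Greedy scan:
  Position 0 ('b'): matches sub[0] = 'b'
  Position 1 ('c'): no match needed
  Position 2 ('a'): no match needed
  Position 3 ('b'): matches sub[1] = 'b'
  Position 4 ('b'): no match needed
  Position 5 ('a'): no match needed
  Position 6 ('c'): no match needed
  Position 7 ('b'): no match needed
  Position 8 ('c'): no match needed
  Position 9 ('c'): no match needed
All 2 characters matched => is a subsequence

1


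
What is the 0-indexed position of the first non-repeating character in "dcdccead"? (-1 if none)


Input: dcdccead
Character frequencies:
  'a': 1
  'c': 3
  'd': 3
  'e': 1
Scanning left to right for freq == 1:
  Position 0 ('d'): freq=3, skip
  Position 1 ('c'): freq=3, skip
  Position 2 ('d'): freq=3, skip
  Position 3 ('c'): freq=3, skip
  Position 4 ('c'): freq=3, skip
  Position 5 ('e'): unique! => answer = 5

5


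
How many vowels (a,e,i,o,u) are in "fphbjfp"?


Input: fphbjfp
Checking each character:
  'f' at position 0: consonant
  'p' at position 1: consonant
  'h' at position 2: consonant
  'b' at position 3: consonant
  'j' at position 4: consonant
  'f' at position 5: consonant
  'p' at position 6: consonant
Total vowels: 0

0


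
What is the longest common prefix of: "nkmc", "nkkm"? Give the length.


Words: nkmc, nkkm
  Position 0: all 'n' => match
  Position 1: all 'k' => match
  Position 2: ('m', 'k') => mismatch, stop
LCP = "nk" (length 2)

2


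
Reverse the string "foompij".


Input: foompij
Reading characters right to left:
  Position 6: 'j'
  Position 5: 'i'
  Position 4: 'p'
  Position 3: 'm'
  Position 2: 'o'
  Position 1: 'o'
  Position 0: 'f'
Reversed: jipmoof

jipmoof


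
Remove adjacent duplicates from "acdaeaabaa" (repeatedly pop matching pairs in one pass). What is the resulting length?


Input: acdaeaabaa
Stack-based adjacent duplicate removal:
  Read 'a': push. Stack: a
  Read 'c': push. Stack: ac
  Read 'd': push. Stack: acd
  Read 'a': push. Stack: acda
  Read 'e': push. Stack: acdae
  Read 'a': push. Stack: acdaea
  Read 'a': matches stack top 'a' => pop. Stack: acdae
  Read 'b': push. Stack: acdaeb
  Read 'a': push. Stack: acdaeba
  Read 'a': matches stack top 'a' => pop. Stack: acdaeb
Final stack: "acdaeb" (length 6)

6


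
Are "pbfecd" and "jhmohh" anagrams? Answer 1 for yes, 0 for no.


Strings: "pbfecd", "jhmohh"
Sorted first:  bcdefp
Sorted second: hhhjmo
Differ at position 0: 'b' vs 'h' => not anagrams

0


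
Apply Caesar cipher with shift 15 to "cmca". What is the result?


Caesar cipher: shift "cmca" by 15
  'c' (pos 2) + 15 = pos 17 = 'r'
  'm' (pos 12) + 15 = pos 1 = 'b'
  'c' (pos 2) + 15 = pos 17 = 'r'
  'a' (pos 0) + 15 = pos 15 = 'p'
Result: rbrp

rbrp


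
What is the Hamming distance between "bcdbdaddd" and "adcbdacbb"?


Comparing "bcdbdaddd" and "adcbdacbb" position by position:
  Position 0: 'b' vs 'a' => differ
  Position 1: 'c' vs 'd' => differ
  Position 2: 'd' vs 'c' => differ
  Position 3: 'b' vs 'b' => same
  Position 4: 'd' vs 'd' => same
  Position 5: 'a' vs 'a' => same
  Position 6: 'd' vs 'c' => differ
  Position 7: 'd' vs 'b' => differ
  Position 8: 'd' vs 'b' => differ
Total differences (Hamming distance): 6

6


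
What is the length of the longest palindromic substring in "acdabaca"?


Input: "acdabaca"
Checking substrings for palindromes:
  [3:6] "aba" (len 3) => palindrome
  [5:8] "aca" (len 3) => palindrome
Longest palindromic substring: "aba" with length 3

3


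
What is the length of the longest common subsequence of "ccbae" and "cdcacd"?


LCS of "ccbae" and "cdcacd"
DP table:
           c    d    c    a    c    d
      0    0    0    0    0    0    0
  c   0    1    1    1    1    1    1
  c   0    1    1    2    2    2    2
  b   0    1    1    2    2    2    2
  a   0    1    1    2    3    3    3
  e   0    1    1    2    3    3    3
LCS length = dp[5][6] = 3

3


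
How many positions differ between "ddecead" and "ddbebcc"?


Comparing "ddecead" and "ddbebcc" position by position:
  Position 0: 'd' vs 'd' => same
  Position 1: 'd' vs 'd' => same
  Position 2: 'e' vs 'b' => DIFFER
  Position 3: 'c' vs 'e' => DIFFER
  Position 4: 'e' vs 'b' => DIFFER
  Position 5: 'a' vs 'c' => DIFFER
  Position 6: 'd' vs 'c' => DIFFER
Positions that differ: 5

5


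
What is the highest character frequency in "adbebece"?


Input: adbebece
Character counts:
  'a': 1
  'b': 2
  'c': 1
  'd': 1
  'e': 3
Maximum frequency: 3

3


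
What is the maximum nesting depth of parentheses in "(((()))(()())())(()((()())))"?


Input: "(((()))(()())())(()((()())))"
Tracking depth:
  Position 0 '(': depth becomes 1
  Position 1 '(': depth becomes 2
  Position 2 '(': depth becomes 3
  Position 3 '(': depth becomes 4
  Position 4 ')': depth becomes 3
  Position 5 ')': depth becomes 2
  Position 6 ')': depth becomes 1
  Position 7 '(': depth becomes 2
  Position 8 '(': depth becomes 3
  Position 9 ')': depth becomes 2
  Position 10 '(': depth becomes 3
  Position 11 ')': depth becomes 2
  Position 12 ')': depth becomes 1
  Position 13 '(': depth becomes 2
  Position 14 ')': depth becomes 1
  Position 15 ')': depth becomes 0
  Position 16 '(': depth becomes 1
  Position 17 '(': depth becomes 2
  Position 18 ')': depth becomes 1
  Position 19 '(': depth becomes 2
  Position 20 '(': depth becomes 3
  Position 21 '(': depth becomes 4
  Position 22 ')': depth becomes 3
  Position 23 '(': depth becomes 4
  Position 24 ')': depth becomes 3
  Position 25 ')': depth becomes 2
  Position 26 ')': depth becomes 1
  Position 27 ')': depth becomes 0
Maximum depth reached: 4

4


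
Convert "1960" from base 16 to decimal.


Input: "1960" in base 16
Positional expansion:
  Digit '1' (value 1) x 16^3 = 4096
  Digit '9' (value 9) x 16^2 = 2304
  Digit '6' (value 6) x 16^1 = 96
  Digit '0' (value 0) x 16^0 = 0
Sum = 6496

6496


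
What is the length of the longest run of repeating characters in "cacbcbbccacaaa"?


Input: "cacbcbbccacaaa"
Scanning for longest run:
  Position 1 ('a'): new char, reset run to 1
  Position 2 ('c'): new char, reset run to 1
  Position 3 ('b'): new char, reset run to 1
  Position 4 ('c'): new char, reset run to 1
  Position 5 ('b'): new char, reset run to 1
  Position 6 ('b'): continues run of 'b', length=2
  Position 7 ('c'): new char, reset run to 1
  Position 8 ('c'): continues run of 'c', length=2
  Position 9 ('a'): new char, reset run to 1
  Position 10 ('c'): new char, reset run to 1
  Position 11 ('a'): new char, reset run to 1
  Position 12 ('a'): continues run of 'a', length=2
  Position 13 ('a'): continues run of 'a', length=3
Longest run: 'a' with length 3

3


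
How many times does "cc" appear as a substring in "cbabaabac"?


Searching for "cc" in "cbabaabac"
Scanning each position:
  Position 0: "cb" => no
  Position 1: "ba" => no
  Position 2: "ab" => no
  Position 3: "ba" => no
  Position 4: "aa" => no
  Position 5: "ab" => no
  Position 6: "ba" => no
  Position 7: "ac" => no
Total occurrences: 0

0


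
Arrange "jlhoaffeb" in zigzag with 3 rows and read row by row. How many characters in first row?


Zigzag "jlhoaffeb" into 3 rows:
Placing characters:
  'j' => row 0
  'l' => row 1
  'h' => row 2
  'o' => row 1
  'a' => row 0
  'f' => row 1
  'f' => row 2
  'e' => row 1
  'b' => row 0
Rows:
  Row 0: "jab"
  Row 1: "lofe"
  Row 2: "hf"
First row length: 3

3


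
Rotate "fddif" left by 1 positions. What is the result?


Input: "fddif", rotate left by 1
First 1 characters: "f"
Remaining characters: "ddif"
Concatenate remaining + first: "ddif" + "f" = "ddiff"

ddiff


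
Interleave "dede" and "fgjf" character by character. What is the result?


Interleaving "dede" and "fgjf":
  Position 0: 'd' from first, 'f' from second => "df"
  Position 1: 'e' from first, 'g' from second => "eg"
  Position 2: 'd' from first, 'j' from second => "dj"
  Position 3: 'e' from first, 'f' from second => "ef"
Result: dfegdjef

dfegdjef


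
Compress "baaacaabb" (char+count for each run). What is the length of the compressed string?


Input: baaacaabb
Runs:
  'b' x 1 => "b1"
  'a' x 3 => "a3"
  'c' x 1 => "c1"
  'a' x 2 => "a2"
  'b' x 2 => "b2"
Compressed: "b1a3c1a2b2"
Compressed length: 10

10


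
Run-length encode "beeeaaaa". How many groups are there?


Input: beeeaaaa
Scanning for consecutive runs:
  Group 1: 'b' x 1 (positions 0-0)
  Group 2: 'e' x 3 (positions 1-3)
  Group 3: 'a' x 4 (positions 4-7)
Total groups: 3

3


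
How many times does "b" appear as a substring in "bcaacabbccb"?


Searching for "b" in "bcaacabbccb"
Scanning each position:
  Position 0: "b" => MATCH
  Position 1: "c" => no
  Position 2: "a" => no
  Position 3: "a" => no
  Position 4: "c" => no
  Position 5: "a" => no
  Position 6: "b" => MATCH
  Position 7: "b" => MATCH
  Position 8: "c" => no
  Position 9: "c" => no
  Position 10: "b" => MATCH
Total occurrences: 4

4


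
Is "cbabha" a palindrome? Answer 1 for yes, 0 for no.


Input: cbabha
Reversed: ahbabc
  Compare pos 0 ('c') with pos 5 ('a'): MISMATCH
  Compare pos 1 ('b') with pos 4 ('h'): MISMATCH
  Compare pos 2 ('a') with pos 3 ('b'): MISMATCH
Result: not a palindrome

0


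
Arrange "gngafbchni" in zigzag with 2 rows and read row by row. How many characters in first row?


Zigzag "gngafbchni" into 2 rows:
Placing characters:
  'g' => row 0
  'n' => row 1
  'g' => row 0
  'a' => row 1
  'f' => row 0
  'b' => row 1
  'c' => row 0
  'h' => row 1
  'n' => row 0
  'i' => row 1
Rows:
  Row 0: "ggfcn"
  Row 1: "nabhi"
First row length: 5

5


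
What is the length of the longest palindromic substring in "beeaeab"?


Input: "beeaeab"
Checking substrings for palindromes:
  [2:5] "eae" (len 3) => palindrome
  [3:6] "aea" (len 3) => palindrome
  [1:3] "ee" (len 2) => palindrome
Longest palindromic substring: "eae" with length 3

3


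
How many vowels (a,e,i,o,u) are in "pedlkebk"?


Input: pedlkebk
Checking each character:
  'p' at position 0: consonant
  'e' at position 1: vowel (running total: 1)
  'd' at position 2: consonant
  'l' at position 3: consonant
  'k' at position 4: consonant
  'e' at position 5: vowel (running total: 2)
  'b' at position 6: consonant
  'k' at position 7: consonant
Total vowels: 2

2


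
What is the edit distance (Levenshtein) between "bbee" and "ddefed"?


Computing edit distance: "bbee" -> "ddefed"
DP table:
           d    d    e    f    e    d
      0    1    2    3    4    5    6
  b   1    1    2    3    4    5    6
  b   2    2    2    3    4    5    6
  e   3    3    3    2    3    4    5
  e   4    4    4    3    3    3    4
Edit distance = dp[4][6] = 4

4


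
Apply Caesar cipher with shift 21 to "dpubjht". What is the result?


Caesar cipher: shift "dpubjht" by 21
  'd' (pos 3) + 21 = pos 24 = 'y'
  'p' (pos 15) + 21 = pos 10 = 'k'
  'u' (pos 20) + 21 = pos 15 = 'p'
  'b' (pos 1) + 21 = pos 22 = 'w'
  'j' (pos 9) + 21 = pos 4 = 'e'
  'h' (pos 7) + 21 = pos 2 = 'c'
  't' (pos 19) + 21 = pos 14 = 'o'
Result: ykpweco

ykpweco


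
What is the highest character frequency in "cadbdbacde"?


Input: cadbdbacde
Character counts:
  'a': 2
  'b': 2
  'c': 2
  'd': 3
  'e': 1
Maximum frequency: 3

3


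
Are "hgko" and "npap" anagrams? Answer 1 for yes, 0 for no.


Strings: "hgko", "npap"
Sorted first:  ghko
Sorted second: anpp
Differ at position 0: 'g' vs 'a' => not anagrams

0


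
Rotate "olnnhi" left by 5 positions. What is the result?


Input: "olnnhi", rotate left by 5
First 5 characters: "olnnh"
Remaining characters: "i"
Concatenate remaining + first: "i" + "olnnh" = "iolnnh"

iolnnh


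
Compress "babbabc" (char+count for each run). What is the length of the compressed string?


Input: babbabc
Runs:
  'b' x 1 => "b1"
  'a' x 1 => "a1"
  'b' x 2 => "b2"
  'a' x 1 => "a1"
  'b' x 1 => "b1"
  'c' x 1 => "c1"
Compressed: "b1a1b2a1b1c1"
Compressed length: 12

12


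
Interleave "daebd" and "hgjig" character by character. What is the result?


Interleaving "daebd" and "hgjig":
  Position 0: 'd' from first, 'h' from second => "dh"
  Position 1: 'a' from first, 'g' from second => "ag"
  Position 2: 'e' from first, 'j' from second => "ej"
  Position 3: 'b' from first, 'i' from second => "bi"
  Position 4: 'd' from first, 'g' from second => "dg"
Result: dhagejbidg

dhagejbidg


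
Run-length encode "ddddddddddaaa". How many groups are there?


Input: ddddddddddaaa
Scanning for consecutive runs:
  Group 1: 'd' x 10 (positions 0-9)
  Group 2: 'a' x 3 (positions 10-12)
Total groups: 2

2


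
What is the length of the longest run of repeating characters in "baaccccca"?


Input: "baaccccca"
Scanning for longest run:
  Position 1 ('a'): new char, reset run to 1
  Position 2 ('a'): continues run of 'a', length=2
  Position 3 ('c'): new char, reset run to 1
  Position 4 ('c'): continues run of 'c', length=2
  Position 5 ('c'): continues run of 'c', length=3
  Position 6 ('c'): continues run of 'c', length=4
  Position 7 ('c'): continues run of 'c', length=5
  Position 8 ('a'): new char, reset run to 1
Longest run: 'c' with length 5

5


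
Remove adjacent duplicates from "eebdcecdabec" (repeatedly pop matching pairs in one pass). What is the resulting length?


Input: eebdcecdabec
Stack-based adjacent duplicate removal:
  Read 'e': push. Stack: e
  Read 'e': matches stack top 'e' => pop. Stack: (empty)
  Read 'b': push. Stack: b
  Read 'd': push. Stack: bd
  Read 'c': push. Stack: bdc
  Read 'e': push. Stack: bdce
  Read 'c': push. Stack: bdcec
  Read 'd': push. Stack: bdcecd
  Read 'a': push. Stack: bdcecda
  Read 'b': push. Stack: bdcecdab
  Read 'e': push. Stack: bdcecdabe
  Read 'c': push. Stack: bdcecdabec
Final stack: "bdcecdabec" (length 10)

10


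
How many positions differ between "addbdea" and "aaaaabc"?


Comparing "addbdea" and "aaaaabc" position by position:
  Position 0: 'a' vs 'a' => same
  Position 1: 'd' vs 'a' => DIFFER
  Position 2: 'd' vs 'a' => DIFFER
  Position 3: 'b' vs 'a' => DIFFER
  Position 4: 'd' vs 'a' => DIFFER
  Position 5: 'e' vs 'b' => DIFFER
  Position 6: 'a' vs 'c' => DIFFER
Positions that differ: 6

6


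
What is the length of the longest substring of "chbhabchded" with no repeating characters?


Input: "chbhabchded"
Sliding window (track last position of each char):
  Position 0 ('c'): window [0,0] length 1 -- new best
  Position 1 ('h'): window [0,1] length 2 -- new best
  Position 2 ('b'): window [0,2] length 3 -- new best
  Position 3 ('h'): repeat (last at 1), move window start to 2
  Position 3 ('h'): window [2,3] length 2
  Position 4 ('a'): window [2,4] length 3
  Position 5 ('b'): repeat (last at 2), move window start to 3
  Position 5 ('b'): window [3,5] length 3
  Position 6 ('c'): window [3,6] length 4 -- new best
  Position 7 ('h'): repeat (last at 3), move window start to 4
  Position 7 ('h'): window [4,7] length 4
  Position 8 ('d'): window [4,8] length 5 -- new best
  Position 9 ('e'): window [4,9] length 6 -- new best
  Position 10 ('d'): repeat (last at 8), move window start to 9
  Position 10 ('d'): window [9,10] length 2
Longest substring with no repeats: "abchde" with length 6

6


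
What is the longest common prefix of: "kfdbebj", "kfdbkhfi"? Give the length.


Words: kfdbebj, kfdbkhfi
  Position 0: all 'k' => match
  Position 1: all 'f' => match
  Position 2: all 'd' => match
  Position 3: all 'b' => match
  Position 4: ('e', 'k') => mismatch, stop
LCP = "kfdb" (length 4)

4


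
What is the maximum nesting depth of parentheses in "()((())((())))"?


Input: "()((())((())))"
Tracking depth:
  Position 0 '(': depth becomes 1
  Position 1 ')': depth becomes 0
  Position 2 '(': depth becomes 1
  Position 3 '(': depth becomes 2
  Position 4 '(': depth becomes 3
  Position 5 ')': depth becomes 2
  Position 6 ')': depth becomes 1
  Position 7 '(': depth becomes 2
  Position 8 '(': depth becomes 3
  Position 9 '(': depth becomes 4
  Position 10 ')': depth becomes 3
  Position 11 ')': depth becomes 2
  Position 12 ')': depth becomes 1
  Position 13 ')': depth becomes 0
Maximum depth reached: 4

4


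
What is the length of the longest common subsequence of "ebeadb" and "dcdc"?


LCS of "ebeadb" and "dcdc"
DP table:
           d    c    d    c
      0    0    0    0    0
  e   0    0    0    0    0
  b   0    0    0    0    0
  e   0    0    0    0    0
  a   0    0    0    0    0
  d   0    1    1    1    1
  b   0    1    1    1    1
LCS length = dp[6][4] = 1

1


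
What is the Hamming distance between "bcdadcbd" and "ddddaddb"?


Comparing "bcdadcbd" and "ddddaddb" position by position:
  Position 0: 'b' vs 'd' => differ
  Position 1: 'c' vs 'd' => differ
  Position 2: 'd' vs 'd' => same
  Position 3: 'a' vs 'd' => differ
  Position 4: 'd' vs 'a' => differ
  Position 5: 'c' vs 'd' => differ
  Position 6: 'b' vs 'd' => differ
  Position 7: 'd' vs 'b' => differ
Total differences (Hamming distance): 7

7


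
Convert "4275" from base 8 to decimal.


Input: "4275" in base 8
Positional expansion:
  Digit '4' (value 4) x 8^3 = 2048
  Digit '2' (value 2) x 8^2 = 128
  Digit '7' (value 7) x 8^1 = 56
  Digit '5' (value 5) x 8^0 = 5
Sum = 2237

2237


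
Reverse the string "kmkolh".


Input: kmkolh
Reading characters right to left:
  Position 5: 'h'
  Position 4: 'l'
  Position 3: 'o'
  Position 2: 'k'
  Position 1: 'm'
  Position 0: 'k'
Reversed: hlokmk

hlokmk


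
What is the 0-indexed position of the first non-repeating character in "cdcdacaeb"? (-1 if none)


Input: cdcdacaeb
Character frequencies:
  'a': 2
  'b': 1
  'c': 3
  'd': 2
  'e': 1
Scanning left to right for freq == 1:
  Position 0 ('c'): freq=3, skip
  Position 1 ('d'): freq=2, skip
  Position 2 ('c'): freq=3, skip
  Position 3 ('d'): freq=2, skip
  Position 4 ('a'): freq=2, skip
  Position 5 ('c'): freq=3, skip
  Position 6 ('a'): freq=2, skip
  Position 7 ('e'): unique! => answer = 7

7


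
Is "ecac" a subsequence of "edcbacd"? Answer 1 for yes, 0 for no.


Check if "ecac" is a subsequence of "edcbacd"
Greedy scan:
  Position 0 ('e'): matches sub[0] = 'e'
  Position 1 ('d'): no match needed
  Position 2 ('c'): matches sub[1] = 'c'
  Position 3 ('b'): no match needed
  Position 4 ('a'): matches sub[2] = 'a'
  Position 5 ('c'): matches sub[3] = 'c'
  Position 6 ('d'): no match needed
All 4 characters matched => is a subsequence

1


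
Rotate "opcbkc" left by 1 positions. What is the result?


Input: "opcbkc", rotate left by 1
First 1 characters: "o"
Remaining characters: "pcbkc"
Concatenate remaining + first: "pcbkc" + "o" = "pcbkco"

pcbkco


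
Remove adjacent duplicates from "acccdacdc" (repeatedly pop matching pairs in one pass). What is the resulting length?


Input: acccdacdc
Stack-based adjacent duplicate removal:
  Read 'a': push. Stack: a
  Read 'c': push. Stack: ac
  Read 'c': matches stack top 'c' => pop. Stack: a
  Read 'c': push. Stack: ac
  Read 'd': push. Stack: acd
  Read 'a': push. Stack: acda
  Read 'c': push. Stack: acdac
  Read 'd': push. Stack: acdacd
  Read 'c': push. Stack: acdacdc
Final stack: "acdacdc" (length 7)

7


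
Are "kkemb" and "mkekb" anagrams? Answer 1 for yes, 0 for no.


Strings: "kkemb", "mkekb"
Sorted first:  bekkm
Sorted second: bekkm
Sorted forms match => anagrams

1


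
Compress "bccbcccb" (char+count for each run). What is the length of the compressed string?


Input: bccbcccb
Runs:
  'b' x 1 => "b1"
  'c' x 2 => "c2"
  'b' x 1 => "b1"
  'c' x 3 => "c3"
  'b' x 1 => "b1"
Compressed: "b1c2b1c3b1"
Compressed length: 10

10


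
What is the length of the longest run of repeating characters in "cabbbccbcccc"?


Input: "cabbbccbcccc"
Scanning for longest run:
  Position 1 ('a'): new char, reset run to 1
  Position 2 ('b'): new char, reset run to 1
  Position 3 ('b'): continues run of 'b', length=2
  Position 4 ('b'): continues run of 'b', length=3
  Position 5 ('c'): new char, reset run to 1
  Position 6 ('c'): continues run of 'c', length=2
  Position 7 ('b'): new char, reset run to 1
  Position 8 ('c'): new char, reset run to 1
  Position 9 ('c'): continues run of 'c', length=2
  Position 10 ('c'): continues run of 'c', length=3
  Position 11 ('c'): continues run of 'c', length=4
Longest run: 'c' with length 4

4


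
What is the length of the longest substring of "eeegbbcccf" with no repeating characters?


Input: "eeegbbcccf"
Sliding window (track last position of each char):
  Position 0 ('e'): window [0,0] length 1 -- new best
  Position 1 ('e'): repeat (last at 0), move window start to 1
  Position 1 ('e'): window [1,1] length 1
  Position 2 ('e'): repeat (last at 1), move window start to 2
  Position 2 ('e'): window [2,2] length 1
  Position 3 ('g'): window [2,3] length 2 -- new best
  Position 4 ('b'): window [2,4] length 3 -- new best
  Position 5 ('b'): repeat (last at 4), move window start to 5
  Position 5 ('b'): window [5,5] length 1
  Position 6 ('c'): window [5,6] length 2
  Position 7 ('c'): repeat (last at 6), move window start to 7
  Position 7 ('c'): window [7,7] length 1
  Position 8 ('c'): repeat (last at 7), move window start to 8
  Position 8 ('c'): window [8,8] length 1
  Position 9 ('f'): window [8,9] length 2
Longest substring with no repeats: "egb" with length 3

3


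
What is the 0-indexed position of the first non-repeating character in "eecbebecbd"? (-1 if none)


Input: eecbebecbd
Character frequencies:
  'b': 3
  'c': 2
  'd': 1
  'e': 4
Scanning left to right for freq == 1:
  Position 0 ('e'): freq=4, skip
  Position 1 ('e'): freq=4, skip
  Position 2 ('c'): freq=2, skip
  Position 3 ('b'): freq=3, skip
  Position 4 ('e'): freq=4, skip
  Position 5 ('b'): freq=3, skip
  Position 6 ('e'): freq=4, skip
  Position 7 ('c'): freq=2, skip
  Position 8 ('b'): freq=3, skip
  Position 9 ('d'): unique! => answer = 9

9


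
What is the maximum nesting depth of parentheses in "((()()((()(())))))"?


Input: "((()()((()(())))))"
Tracking depth:
  Position 0 '(': depth becomes 1
  Position 1 '(': depth becomes 2
  Position 2 '(': depth becomes 3
  Position 3 ')': depth becomes 2
  Position 4 '(': depth becomes 3
  Position 5 ')': depth becomes 2
  Position 6 '(': depth becomes 3
  Position 7 '(': depth becomes 4
  Position 8 '(': depth becomes 5
  Position 9 ')': depth becomes 4
  Position 10 '(': depth becomes 5
  Position 11 '(': depth becomes 6
  Position 12 ')': depth becomes 5
  Position 13 ')': depth becomes 4
  Position 14 ')': depth becomes 3
  Position 15 ')': depth becomes 2
  Position 16 ')': depth becomes 1
  Position 17 ')': depth becomes 0
Maximum depth reached: 6

6


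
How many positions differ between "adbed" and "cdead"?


Comparing "adbed" and "cdead" position by position:
  Position 0: 'a' vs 'c' => DIFFER
  Position 1: 'd' vs 'd' => same
  Position 2: 'b' vs 'e' => DIFFER
  Position 3: 'e' vs 'a' => DIFFER
  Position 4: 'd' vs 'd' => same
Positions that differ: 3

3


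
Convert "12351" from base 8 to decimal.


Input: "12351" in base 8
Positional expansion:
  Digit '1' (value 1) x 8^4 = 4096
  Digit '2' (value 2) x 8^3 = 1024
  Digit '3' (value 3) x 8^2 = 192
  Digit '5' (value 5) x 8^1 = 40
  Digit '1' (value 1) x 8^0 = 1
Sum = 5353

5353


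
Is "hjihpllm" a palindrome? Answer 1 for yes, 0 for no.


Input: hjihpllm
Reversed: mllphijh
  Compare pos 0 ('h') with pos 7 ('m'): MISMATCH
  Compare pos 1 ('j') with pos 6 ('l'): MISMATCH
  Compare pos 2 ('i') with pos 5 ('l'): MISMATCH
  Compare pos 3 ('h') with pos 4 ('p'): MISMATCH
Result: not a palindrome

0


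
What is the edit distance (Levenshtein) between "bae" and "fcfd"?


Computing edit distance: "bae" -> "fcfd"
DP table:
           f    c    f    d
      0    1    2    3    4
  b   1    1    2    3    4
  a   2    2    2    3    4
  e   3    3    3    3    4
Edit distance = dp[3][4] = 4

4


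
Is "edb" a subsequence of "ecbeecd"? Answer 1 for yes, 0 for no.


Check if "edb" is a subsequence of "ecbeecd"
Greedy scan:
  Position 0 ('e'): matches sub[0] = 'e'
  Position 1 ('c'): no match needed
  Position 2 ('b'): no match needed
  Position 3 ('e'): no match needed
  Position 4 ('e'): no match needed
  Position 5 ('c'): no match needed
  Position 6 ('d'): matches sub[1] = 'd'
Only matched 2/3 characters => not a subsequence

0


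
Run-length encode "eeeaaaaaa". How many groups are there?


Input: eeeaaaaaa
Scanning for consecutive runs:
  Group 1: 'e' x 3 (positions 0-2)
  Group 2: 'a' x 6 (positions 3-8)
Total groups: 2

2


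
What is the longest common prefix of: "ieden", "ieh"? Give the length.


Words: ieden, ieh
  Position 0: all 'i' => match
  Position 1: all 'e' => match
  Position 2: ('d', 'h') => mismatch, stop
LCP = "ie" (length 2)

2


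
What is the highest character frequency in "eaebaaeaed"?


Input: eaebaaeaed
Character counts:
  'a': 4
  'b': 1
  'd': 1
  'e': 4
Maximum frequency: 4

4


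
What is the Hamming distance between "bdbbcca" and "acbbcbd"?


Comparing "bdbbcca" and "acbbcbd" position by position:
  Position 0: 'b' vs 'a' => differ
  Position 1: 'd' vs 'c' => differ
  Position 2: 'b' vs 'b' => same
  Position 3: 'b' vs 'b' => same
  Position 4: 'c' vs 'c' => same
  Position 5: 'c' vs 'b' => differ
  Position 6: 'a' vs 'd' => differ
Total differences (Hamming distance): 4

4


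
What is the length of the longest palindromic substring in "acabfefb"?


Input: "acabfefb"
Checking substrings for palindromes:
  [3:8] "bfefb" (len 5) => palindrome
  [0:3] "aca" (len 3) => palindrome
  [4:7] "fef" (len 3) => palindrome
Longest palindromic substring: "bfefb" with length 5

5


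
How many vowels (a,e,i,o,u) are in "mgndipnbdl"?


Input: mgndipnbdl
Checking each character:
  'm' at position 0: consonant
  'g' at position 1: consonant
  'n' at position 2: consonant
  'd' at position 3: consonant
  'i' at position 4: vowel (running total: 1)
  'p' at position 5: consonant
  'n' at position 6: consonant
  'b' at position 7: consonant
  'd' at position 8: consonant
  'l' at position 9: consonant
Total vowels: 1

1


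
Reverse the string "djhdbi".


Input: djhdbi
Reading characters right to left:
  Position 5: 'i'
  Position 4: 'b'
  Position 3: 'd'
  Position 2: 'h'
  Position 1: 'j'
  Position 0: 'd'
Reversed: ibdhjd

ibdhjd


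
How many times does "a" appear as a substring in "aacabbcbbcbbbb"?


Searching for "a" in "aacabbcbbcbbbb"
Scanning each position:
  Position 0: "a" => MATCH
  Position 1: "a" => MATCH
  Position 2: "c" => no
  Position 3: "a" => MATCH
  Position 4: "b" => no
  Position 5: "b" => no
  Position 6: "c" => no
  Position 7: "b" => no
  Position 8: "b" => no
  Position 9: "c" => no
  Position 10: "b" => no
  Position 11: "b" => no
  Position 12: "b" => no
  Position 13: "b" => no
Total occurrences: 3

3


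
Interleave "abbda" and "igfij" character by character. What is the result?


Interleaving "abbda" and "igfij":
  Position 0: 'a' from first, 'i' from second => "ai"
  Position 1: 'b' from first, 'g' from second => "bg"
  Position 2: 'b' from first, 'f' from second => "bf"
  Position 3: 'd' from first, 'i' from second => "di"
  Position 4: 'a' from first, 'j' from second => "aj"
Result: aibgbfdiaj

aibgbfdiaj


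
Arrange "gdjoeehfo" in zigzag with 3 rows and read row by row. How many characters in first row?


Zigzag "gdjoeehfo" into 3 rows:
Placing characters:
  'g' => row 0
  'd' => row 1
  'j' => row 2
  'o' => row 1
  'e' => row 0
  'e' => row 1
  'h' => row 2
  'f' => row 1
  'o' => row 0
Rows:
  Row 0: "geo"
  Row 1: "doef"
  Row 2: "jh"
First row length: 3

3


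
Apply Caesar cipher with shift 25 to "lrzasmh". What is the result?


Caesar cipher: shift "lrzasmh" by 25
  'l' (pos 11) + 25 = pos 10 = 'k'
  'r' (pos 17) + 25 = pos 16 = 'q'
  'z' (pos 25) + 25 = pos 24 = 'y'
  'a' (pos 0) + 25 = pos 25 = 'z'
  's' (pos 18) + 25 = pos 17 = 'r'
  'm' (pos 12) + 25 = pos 11 = 'l'
  'h' (pos 7) + 25 = pos 6 = 'g'
Result: kqyzrlg

kqyzrlg


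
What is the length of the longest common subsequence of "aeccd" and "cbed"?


LCS of "aeccd" and "cbed"
DP table:
           c    b    e    d
      0    0    0    0    0
  a   0    0    0    0    0
  e   0    0    0    1    1
  c   0    1    1    1    1
  c   0    1    1    1    1
  d   0    1    1    1    2
LCS length = dp[5][4] = 2

2


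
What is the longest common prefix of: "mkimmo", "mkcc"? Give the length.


Words: mkimmo, mkcc
  Position 0: all 'm' => match
  Position 1: all 'k' => match
  Position 2: ('i', 'c') => mismatch, stop
LCP = "mk" (length 2)

2


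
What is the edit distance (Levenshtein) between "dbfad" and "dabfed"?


Computing edit distance: "dbfad" -> "dabfed"
DP table:
           d    a    b    f    e    d
      0    1    2    3    4    5    6
  d   1    0    1    2    3    4    5
  b   2    1    1    1    2    3    4
  f   3    2    2    2    1    2    3
  a   4    3    2    3    2    2    3
  d   5    4    3    3    3    3    2
Edit distance = dp[5][6] = 2

2


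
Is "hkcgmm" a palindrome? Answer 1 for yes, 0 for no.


Input: hkcgmm
Reversed: mmgckh
  Compare pos 0 ('h') with pos 5 ('m'): MISMATCH
  Compare pos 1 ('k') with pos 4 ('m'): MISMATCH
  Compare pos 2 ('c') with pos 3 ('g'): MISMATCH
Result: not a palindrome

0


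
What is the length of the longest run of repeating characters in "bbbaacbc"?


Input: "bbbaacbc"
Scanning for longest run:
  Position 1 ('b'): continues run of 'b', length=2
  Position 2 ('b'): continues run of 'b', length=3
  Position 3 ('a'): new char, reset run to 1
  Position 4 ('a'): continues run of 'a', length=2
  Position 5 ('c'): new char, reset run to 1
  Position 6 ('b'): new char, reset run to 1
  Position 7 ('c'): new char, reset run to 1
Longest run: 'b' with length 3

3


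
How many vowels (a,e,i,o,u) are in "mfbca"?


Input: mfbca
Checking each character:
  'm' at position 0: consonant
  'f' at position 1: consonant
  'b' at position 2: consonant
  'c' at position 3: consonant
  'a' at position 4: vowel (running total: 1)
Total vowels: 1

1


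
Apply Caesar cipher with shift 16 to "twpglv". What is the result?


Caesar cipher: shift "twpglv" by 16
  't' (pos 19) + 16 = pos 9 = 'j'
  'w' (pos 22) + 16 = pos 12 = 'm'
  'p' (pos 15) + 16 = pos 5 = 'f'
  'g' (pos 6) + 16 = pos 22 = 'w'
  'l' (pos 11) + 16 = pos 1 = 'b'
  'v' (pos 21) + 16 = pos 11 = 'l'
Result: jmfwbl

jmfwbl


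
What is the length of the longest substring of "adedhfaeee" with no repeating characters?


Input: "adedhfaeee"
Sliding window (track last position of each char):
  Position 0 ('a'): window [0,0] length 1 -- new best
  Position 1 ('d'): window [0,1] length 2 -- new best
  Position 2 ('e'): window [0,2] length 3 -- new best
  Position 3 ('d'): repeat (last at 1), move window start to 2
  Position 3 ('d'): window [2,3] length 2
  Position 4 ('h'): window [2,4] length 3
  Position 5 ('f'): window [2,5] length 4 -- new best
  Position 6 ('a'): window [2,6] length 5 -- new best
  Position 7 ('e'): repeat (last at 2), move window start to 3
  Position 7 ('e'): window [3,7] length 5
  Position 8 ('e'): repeat (last at 7), move window start to 8
  Position 8 ('e'): window [8,8] length 1
  Position 9 ('e'): repeat (last at 8), move window start to 9
  Position 9 ('e'): window [9,9] length 1
Longest substring with no repeats: "edhfa" with length 5

5


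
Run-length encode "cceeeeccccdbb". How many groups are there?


Input: cceeeeccccdbb
Scanning for consecutive runs:
  Group 1: 'c' x 2 (positions 0-1)
  Group 2: 'e' x 4 (positions 2-5)
  Group 3: 'c' x 4 (positions 6-9)
  Group 4: 'd' x 1 (positions 10-10)
  Group 5: 'b' x 2 (positions 11-12)
Total groups: 5

5


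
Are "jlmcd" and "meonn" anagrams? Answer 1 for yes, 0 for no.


Strings: "jlmcd", "meonn"
Sorted first:  cdjlm
Sorted second: emnno
Differ at position 0: 'c' vs 'e' => not anagrams

0


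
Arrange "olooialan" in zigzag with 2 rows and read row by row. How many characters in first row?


Zigzag "olooialan" into 2 rows:
Placing characters:
  'o' => row 0
  'l' => row 1
  'o' => row 0
  'o' => row 1
  'i' => row 0
  'a' => row 1
  'l' => row 0
  'a' => row 1
  'n' => row 0
Rows:
  Row 0: "ooiln"
  Row 1: "loaa"
First row length: 5

5


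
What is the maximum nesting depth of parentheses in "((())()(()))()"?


Input: "((())()(()))()"
Tracking depth:
  Position 0 '(': depth becomes 1
  Position 1 '(': depth becomes 2
  Position 2 '(': depth becomes 3
  Position 3 ')': depth becomes 2
  Position 4 ')': depth becomes 1
  Position 5 '(': depth becomes 2
  Position 6 ')': depth becomes 1
  Position 7 '(': depth becomes 2
  Position 8 '(': depth becomes 3
  Position 9 ')': depth becomes 2
  Position 10 ')': depth becomes 1
  Position 11 ')': depth becomes 0
  Position 12 '(': depth becomes 1
  Position 13 ')': depth becomes 0
Maximum depth reached: 3

3


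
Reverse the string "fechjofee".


Input: fechjofee
Reading characters right to left:
  Position 8: 'e'
  Position 7: 'e'
  Position 6: 'f'
  Position 5: 'o'
  Position 4: 'j'
  Position 3: 'h'
  Position 2: 'c'
  Position 1: 'e'
  Position 0: 'f'
Reversed: eefojhcef

eefojhcef


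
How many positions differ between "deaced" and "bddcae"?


Comparing "deaced" and "bddcae" position by position:
  Position 0: 'd' vs 'b' => DIFFER
  Position 1: 'e' vs 'd' => DIFFER
  Position 2: 'a' vs 'd' => DIFFER
  Position 3: 'c' vs 'c' => same
  Position 4: 'e' vs 'a' => DIFFER
  Position 5: 'd' vs 'e' => DIFFER
Positions that differ: 5

5
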